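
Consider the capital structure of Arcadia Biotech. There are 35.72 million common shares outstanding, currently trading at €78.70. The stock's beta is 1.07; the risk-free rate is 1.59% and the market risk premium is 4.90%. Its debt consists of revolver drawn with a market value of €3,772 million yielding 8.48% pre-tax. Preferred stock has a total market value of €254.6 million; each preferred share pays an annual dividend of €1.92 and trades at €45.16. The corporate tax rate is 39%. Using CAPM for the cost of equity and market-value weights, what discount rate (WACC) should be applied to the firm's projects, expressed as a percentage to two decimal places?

5.82%

Cost of equity via CAPM: Re = 1.59% + 1.07 × 4.9% = 6.8330%.
Cost of preferred: Rp = 1.92 / 45.16 = 4.2516%.
Market value of equity E = 78.7 × 35.72m = 2811.164m.
Total capital V = 2811.164 + 254.6 + 3772 = 6837.764.
Equity: weight = 2811.164/6837.764 = 0.4111; cost = 6.833%.
Preferred: weight = 254.6/6837.764 = 0.0372; cost = 4.2516%.
Revolver drawn: weight = 3772/6837.764 = 0.5516; after-tax cost = 8.48% × (1 − 39%) = 5.1728%.
WACC = 0.4111 × 6.8330% + 0.0372 × 4.2516% + 0.5516 × 5.1728% = 5.8210%.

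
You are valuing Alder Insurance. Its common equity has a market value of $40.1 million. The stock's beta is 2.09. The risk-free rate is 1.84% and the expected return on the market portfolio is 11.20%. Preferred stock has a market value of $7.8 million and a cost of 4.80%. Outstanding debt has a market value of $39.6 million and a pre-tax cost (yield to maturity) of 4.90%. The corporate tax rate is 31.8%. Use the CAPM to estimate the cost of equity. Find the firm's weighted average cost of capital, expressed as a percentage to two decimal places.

11.75%

Market risk premium = 11.2% − 1.84% = 9.36%.
Cost of equity via CAPM: Re = 1.84% + 2.09 × 9.36% = 21.4024%.
Total capital V = 40.1 + 7.8 + 39.6 = 87.5.
Equity: weight = 40.1/87.5 = 0.4583; cost = 21.4024%.
Preferred: weight = 7.8/87.5 = 0.0891; cost = 4.8%.
Debt: weight = 39.6/87.5 = 0.4526; after-tax cost = 4.9% × (1 − 31.8%) = 3.3418%.
WACC = 0.4583 × 21.4024% + 0.0891 × 4.8000% + 0.4526 × 3.3418% = 11.7487%.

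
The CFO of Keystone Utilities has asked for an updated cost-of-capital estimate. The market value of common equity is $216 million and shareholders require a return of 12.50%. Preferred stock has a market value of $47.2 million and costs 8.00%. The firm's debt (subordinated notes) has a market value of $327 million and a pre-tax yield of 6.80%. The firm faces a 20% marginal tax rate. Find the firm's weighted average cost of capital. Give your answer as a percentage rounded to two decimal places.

Total capital V = 216 + 47.2 + 327 = 590.2.
Equity: weight = 216/590.2 = 0.3660; cost = 12.5%.
Preferred: weight = 47.2/590.2 = 0.0800; cost = 8%.
Subordinated notes: weight = 327/590.2 = 0.5540; after-tax cost = 6.8% × (1 − 20%) = 5.4400%.
WACC = 0.3660 × 12.5000% + 0.0800 × 8.0000% + 0.5540 × 5.4400% = 8.2285%.

8.23%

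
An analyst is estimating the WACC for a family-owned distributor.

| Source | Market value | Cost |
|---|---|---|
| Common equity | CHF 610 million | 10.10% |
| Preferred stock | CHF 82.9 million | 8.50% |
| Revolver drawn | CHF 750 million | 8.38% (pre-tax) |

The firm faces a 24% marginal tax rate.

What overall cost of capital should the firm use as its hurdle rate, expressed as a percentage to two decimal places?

8.07%

Total capital V = 610 + 82.9 + 750 = 1442.9.
Equity: weight = 610/1442.9 = 0.4228; cost = 10.1%.
Preferred: weight = 82.9/1442.9 = 0.0575; cost = 8.5%.
Revolver drawn: weight = 750/1442.9 = 0.5198; after-tax cost = 8.38% × (1 − 24%) = 6.3688%.
WACC = 0.4228 × 10.1000% + 0.0575 × 8.5000% + 0.5198 × 6.3688% = 8.0686%.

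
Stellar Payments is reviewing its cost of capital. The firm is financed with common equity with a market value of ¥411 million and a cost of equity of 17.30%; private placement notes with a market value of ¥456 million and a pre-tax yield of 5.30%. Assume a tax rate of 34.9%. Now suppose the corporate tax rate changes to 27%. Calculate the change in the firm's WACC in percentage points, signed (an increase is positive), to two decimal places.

Current WACC:
Total capital V = 411 + 456 = 867.
Equity: weight = 411/867 = 0.4740; cost = 17.3%.
Private placement notes: weight = 456/867 = 0.5260; after-tax cost = 5.3% × (1 − 34.9%) = 3.4503%.
WACC = 0.4740 × 17.3000% + 0.5260 × 3.4503% = 10.0157%.
After the change:
Total capital V = 411 + 456 = 867.
Equity: weight = 411/867 = 0.4740; cost = 17.3%.
Private placement notes: weight = 456/867 = 0.5260; after-tax cost = 5.3% × (1 − 27%) = 3.8690%.
WACC = 0.4740 × 17.3000% + 0.5260 × 3.8690% = 10.2359%.
Change in WACC = 10.2359% − 10.0157% = 0.2202 pp.

+0.22 pp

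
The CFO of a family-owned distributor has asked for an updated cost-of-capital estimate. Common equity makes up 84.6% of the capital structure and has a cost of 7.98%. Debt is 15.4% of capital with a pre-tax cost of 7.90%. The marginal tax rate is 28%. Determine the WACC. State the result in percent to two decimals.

7.63%

After-tax cost of debt = 7.9% × (1 − 28%) = 5.6880%.
WACC = 0.846 × 7.9800% + 0.154 × 5.6880% = 7.6270%.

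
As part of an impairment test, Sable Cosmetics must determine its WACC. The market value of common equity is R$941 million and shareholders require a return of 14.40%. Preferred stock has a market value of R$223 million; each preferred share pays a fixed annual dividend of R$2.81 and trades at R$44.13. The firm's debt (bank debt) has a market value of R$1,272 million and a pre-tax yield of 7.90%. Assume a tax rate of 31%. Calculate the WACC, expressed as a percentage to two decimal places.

Cost of preferred: Rp = 2.81 / 44.13 = 6.3676%.
Total capital V = 941 + 223 + 1272 = 2436.
Equity: weight = 941/2436 = 0.3863; cost = 14.4%.
Preferred: weight = 223/2436 = 0.0915; cost = 6.3676%.
Bank debt: weight = 1272/2436 = 0.5222; after-tax cost = 7.9% × (1 − 31%) = 5.4510%.
WACC = 0.3863 × 14.4000% + 0.0915 × 6.3676% + 0.5222 × 5.4510% = 8.9918%.

8.99%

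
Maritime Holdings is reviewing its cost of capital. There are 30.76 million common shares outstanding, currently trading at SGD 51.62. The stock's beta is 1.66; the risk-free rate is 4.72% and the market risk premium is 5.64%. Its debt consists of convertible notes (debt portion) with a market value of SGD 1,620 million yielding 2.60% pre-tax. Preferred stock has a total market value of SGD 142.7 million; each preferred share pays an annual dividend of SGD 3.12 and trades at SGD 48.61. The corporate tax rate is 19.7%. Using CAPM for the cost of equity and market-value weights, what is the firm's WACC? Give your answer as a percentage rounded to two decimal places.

7.96%

Cost of equity via CAPM: Re = 4.72% + 1.66 × 5.64% = 14.0824%.
Cost of preferred: Rp = 3.12 / 48.61 = 6.4184%.
Market value of equity E = 51.62 × 30.76m = 1587.8312m.
Total capital V = 1587.8312 + 142.7 + 1620 = 3350.5312.
Equity: weight = 1587.8312/3350.5312 = 0.4739; cost = 14.0824%.
Preferred: weight = 142.7/3350.5312 = 0.0426; cost = 6.4184%.
Convertible notes (debt portion): weight = 1620/3350.5312 = 0.4835; after-tax cost = 2.6% × (1 − 19.7%) = 2.0878%.
WACC = 0.4739 × 14.0824% + 0.0426 × 6.4184% + 0.4835 × 2.0878% = 7.9565%.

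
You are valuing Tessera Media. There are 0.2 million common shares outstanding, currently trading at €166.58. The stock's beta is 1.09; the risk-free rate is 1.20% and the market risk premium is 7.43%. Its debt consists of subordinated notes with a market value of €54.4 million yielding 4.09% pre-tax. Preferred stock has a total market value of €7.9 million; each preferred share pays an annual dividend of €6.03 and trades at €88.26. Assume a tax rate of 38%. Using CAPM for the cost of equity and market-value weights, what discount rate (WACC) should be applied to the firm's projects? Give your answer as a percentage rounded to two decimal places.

Cost of equity via CAPM: Re = 1.2% + 1.09 × 7.43% = 9.2987%.
Cost of preferred: Rp = 6.03 / 88.26 = 6.8321%.
Market value of equity E = 166.58 × 0.2m = 33.316m.
Total capital V = 33.316 + 7.9 + 54.4 = 95.616.
Equity: weight = 33.316/95.616 = 0.3484; cost = 9.2987%.
Preferred: weight = 7.9/95.616 = 0.0826; cost = 6.8321%.
Subordinated notes: weight = 54.4/95.616 = 0.5689; after-tax cost = 4.09% × (1 − 38%) = 2.5358%.
WACC = 0.3484 × 9.2987% + 0.0826 × 6.8321% + 0.5689 × 2.5358% = 5.2472%.

5.25%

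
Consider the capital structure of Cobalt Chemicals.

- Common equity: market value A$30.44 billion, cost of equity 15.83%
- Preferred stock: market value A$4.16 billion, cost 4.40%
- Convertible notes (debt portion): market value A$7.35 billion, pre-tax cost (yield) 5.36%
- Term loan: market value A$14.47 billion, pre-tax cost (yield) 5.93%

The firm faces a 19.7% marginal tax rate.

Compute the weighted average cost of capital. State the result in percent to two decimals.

Total capital V = 30.44 + 4.16 + 7.35 + 14.47 = 56.42.
Equity: weight = 30.44/56.42 = 0.5395; cost = 15.83%.
Preferred: weight = 4.16/56.42 = 0.0737; cost = 4.4%.
Convertible notes (debt portion): weight = 7.35/56.42 = 0.1303; after-tax cost = 5.36% × (1 − 19.7%) = 4.3041%.
Term loan: weight = 14.47/56.42 = 0.2565; after-tax cost = 5.93% × (1 − 19.7%) = 4.7618%.
WACC = 0.5395 × 15.8300% + 0.0737 × 4.4000% + 0.1303 × 4.3041% + 0.2565 × 4.7618% = 10.6471%.

10.65%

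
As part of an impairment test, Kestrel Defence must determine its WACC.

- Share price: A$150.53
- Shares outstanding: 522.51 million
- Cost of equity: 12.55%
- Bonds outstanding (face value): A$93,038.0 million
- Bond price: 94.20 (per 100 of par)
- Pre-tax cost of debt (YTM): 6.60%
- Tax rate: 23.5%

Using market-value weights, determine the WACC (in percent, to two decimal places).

Market value of equity E = 150.53 × 522.51m = 78653.4303m. Market value of debt D = 93038m × 94.2/100 = 87641.796m.
Total capital V = 78653.4303 + 87641.796 = 166295.2263.
Equity: weight = 78653.4303/166295.2263 = 0.4730; cost = 12.55%.
Bonds outstanding: weight = 87641.796/166295.2263 = 0.5270; after-tax cost = 6.6% × (1 − 23.5%) = 5.0490%.
WACC = 0.4730 × 12.5500% + 0.5270 × 5.0490% = 8.5968%.

8.60%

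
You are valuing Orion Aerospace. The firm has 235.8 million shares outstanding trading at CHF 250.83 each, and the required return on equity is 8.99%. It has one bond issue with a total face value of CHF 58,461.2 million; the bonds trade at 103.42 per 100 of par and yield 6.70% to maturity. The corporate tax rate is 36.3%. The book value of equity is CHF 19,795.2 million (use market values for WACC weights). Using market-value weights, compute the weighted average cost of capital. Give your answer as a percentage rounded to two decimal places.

6.60%

Market value of equity E = 250.83 × 235.8m = 59145.714m. Market value of debt D = 58461.2m × 103.42/100 = 60460.57304m.
Total capital V = 59145.714 + 60460.57304 = 119606.28704.
Equity: weight = 59145.714/119606.28704 = 0.4945; cost = 8.99%.
Bonds outstanding: weight = 60460.57304/119606.28704 = 0.5055; after-tax cost = 6.7% × (1 − 36.3%) = 4.2679%.
WACC = 0.4945 × 8.9900% + 0.5055 × 4.2679% = 6.6030%.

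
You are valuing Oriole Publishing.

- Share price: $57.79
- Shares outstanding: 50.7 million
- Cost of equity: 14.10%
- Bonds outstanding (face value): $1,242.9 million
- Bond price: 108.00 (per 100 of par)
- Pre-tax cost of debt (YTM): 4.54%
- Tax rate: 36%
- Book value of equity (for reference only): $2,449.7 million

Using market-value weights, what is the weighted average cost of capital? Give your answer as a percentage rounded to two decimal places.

10.58%

Market value of equity E = 57.79 × 50.7m = 2929.953m. Market value of debt D = 1242.9m × 108.0/100 = 1342.332m.
Total capital V = 2929.953 + 1342.332 = 4272.285.
Equity: weight = 2929.953/4272.285 = 0.6858; cost = 14.1%.
Bonds outstanding: weight = 1342.332/4272.285 = 0.3142; after-tax cost = 4.54% × (1 − 36%) = 2.9056%.
WACC = 0.6858 × 14.1000% + 0.3142 × 2.9056% = 10.5828%.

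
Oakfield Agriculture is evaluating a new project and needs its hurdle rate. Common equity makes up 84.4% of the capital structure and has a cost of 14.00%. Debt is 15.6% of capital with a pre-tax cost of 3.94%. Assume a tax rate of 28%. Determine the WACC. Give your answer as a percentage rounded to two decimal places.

After-tax cost of debt = 3.94% × (1 − 28%) = 2.8368%.
WACC = 0.844 × 14.0000% + 0.156 × 2.8368% = 12.2585%.

12.26%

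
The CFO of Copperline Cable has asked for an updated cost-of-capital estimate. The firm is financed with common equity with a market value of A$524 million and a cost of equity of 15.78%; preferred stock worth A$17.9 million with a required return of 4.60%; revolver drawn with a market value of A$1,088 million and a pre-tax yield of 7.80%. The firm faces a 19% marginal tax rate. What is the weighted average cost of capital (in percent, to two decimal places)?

Total capital V = 524 + 17.9 + 1088 = 1629.9.
Equity: weight = 524/1629.9 = 0.3215; cost = 15.78%.
Preferred: weight = 17.9/1629.9 = 0.0110; cost = 4.6%.
Revolver drawn: weight = 1088/1629.9 = 0.6675; after-tax cost = 7.8% × (1 − 19%) = 6.3180%.
WACC = 0.3215 × 15.7800% + 0.0110 × 4.6000% + 0.6675 × 6.3180% = 9.3411%.

9.34%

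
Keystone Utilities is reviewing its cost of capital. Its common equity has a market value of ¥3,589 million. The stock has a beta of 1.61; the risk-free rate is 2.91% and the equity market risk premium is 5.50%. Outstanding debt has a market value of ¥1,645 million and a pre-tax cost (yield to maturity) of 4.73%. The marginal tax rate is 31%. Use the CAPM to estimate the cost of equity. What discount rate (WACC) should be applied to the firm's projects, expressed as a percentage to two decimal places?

9.09%

Cost of equity via CAPM: Re = 2.91% + 1.61 × 5.5% = 11.7650%.
Total capital V = 3589 + 1645 = 5234.
Equity: weight = 3589/5234 = 0.6857; cost = 11.765%.
Debt: weight = 1645/5234 = 0.3143; after-tax cost = 4.73% × (1 − 31%) = 3.2637%.
WACC = 0.6857 × 11.7650% + 0.3143 × 3.2637% = 9.0931%.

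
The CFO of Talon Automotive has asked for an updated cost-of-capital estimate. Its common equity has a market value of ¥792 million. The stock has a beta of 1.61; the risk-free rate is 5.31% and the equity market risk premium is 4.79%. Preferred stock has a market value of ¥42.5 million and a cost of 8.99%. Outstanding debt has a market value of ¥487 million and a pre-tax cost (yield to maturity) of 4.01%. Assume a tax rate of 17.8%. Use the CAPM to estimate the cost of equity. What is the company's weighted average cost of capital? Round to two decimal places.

9.31%

Cost of equity via CAPM: Re = 5.31% + 1.61 × 4.79% = 13.0219%.
Total capital V = 792 + 42.5 + 487 = 1321.5.
Equity: weight = 792/1321.5 = 0.5993; cost = 13.0219%.
Preferred: weight = 42.5/1321.5 = 0.0322; cost = 8.99%.
Debt: weight = 487/1321.5 = 0.3685; after-tax cost = 4.01% × (1 − 17.8%) = 3.2962%.
WACC = 0.5993 × 13.0219% + 0.0322 × 8.9900% + 0.3685 × 3.2962% = 9.3081%.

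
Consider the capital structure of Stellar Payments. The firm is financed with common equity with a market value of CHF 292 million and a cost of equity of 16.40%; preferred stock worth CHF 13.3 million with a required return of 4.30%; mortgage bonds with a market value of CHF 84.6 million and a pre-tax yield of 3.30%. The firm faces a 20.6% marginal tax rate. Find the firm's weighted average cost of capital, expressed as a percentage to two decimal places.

Total capital V = 292 + 13.3 + 84.6 = 389.9.
Equity: weight = 292/389.9 = 0.7489; cost = 16.4%.
Preferred: weight = 13.3/389.9 = 0.0341; cost = 4.3%.
Mortgage bonds: weight = 84.6/389.9 = 0.2170; after-tax cost = 3.3% × (1 − 20.6%) = 2.6202%.
WACC = 0.7489 × 16.4000% + 0.0341 × 4.3000% + 0.2170 × 2.6202% = 12.9973%.

13.00%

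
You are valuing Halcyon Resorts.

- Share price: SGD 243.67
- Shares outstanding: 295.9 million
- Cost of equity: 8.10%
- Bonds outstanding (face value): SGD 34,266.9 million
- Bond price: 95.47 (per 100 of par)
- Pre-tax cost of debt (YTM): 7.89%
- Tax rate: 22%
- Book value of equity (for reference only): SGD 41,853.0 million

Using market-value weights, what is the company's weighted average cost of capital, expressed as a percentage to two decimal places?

Market value of equity E = 243.67 × 295.9m = 72101.953m. Market value of debt D = 34266.9m × 95.47/100 = 32714.60943m.
Total capital V = 72101.953 + 32714.60943 = 104816.56243.
Equity: weight = 72101.953/104816.56243 = 0.6879; cost = 8.1%.
Bonds outstanding: weight = 32714.60943/104816.56243 = 0.3121; after-tax cost = 7.89% × (1 − 22%) = 6.1542%.
WACC = 0.6879 × 8.1000% + 0.3121 × 6.1542% = 7.4927%.

7.49%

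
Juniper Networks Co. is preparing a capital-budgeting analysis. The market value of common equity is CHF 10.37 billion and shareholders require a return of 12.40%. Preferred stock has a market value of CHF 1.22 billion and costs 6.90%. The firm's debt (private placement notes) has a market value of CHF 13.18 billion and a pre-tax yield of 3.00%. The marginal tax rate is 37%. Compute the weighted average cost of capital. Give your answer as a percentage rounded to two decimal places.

Total capital V = 10.37 + 1.22 + 13.18 = 24.77.
Equity: weight = 10.37/24.77 = 0.4187; cost = 12.4%.
Preferred: weight = 1.22/24.77 = 0.0493; cost = 6.9%.
Private placement notes: weight = 13.18/24.77 = 0.5321; after-tax cost = 3% × (1 − 37%) = 1.8900%.
WACC = 0.4187 × 12.4000% + 0.0493 × 6.9000% + 0.5321 × 1.8900% = 6.5368%.

6.54%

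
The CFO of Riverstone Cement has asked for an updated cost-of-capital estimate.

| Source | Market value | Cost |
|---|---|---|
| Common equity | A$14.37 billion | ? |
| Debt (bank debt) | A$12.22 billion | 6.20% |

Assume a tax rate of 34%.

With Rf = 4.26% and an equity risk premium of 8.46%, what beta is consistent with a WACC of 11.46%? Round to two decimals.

Total capital V = 14.37 + 12.22 = 26.59.
Equity weight = 14.37/26.59 = 0.5404.
Bank debt weight = 12.22/26.59 = 0.4596.
Debt contribution = 0.4596 × 6.2% × (1 − 34%) = 1.8806%.
Required equity contribution = 11.46% − 1.8806% = 9.5794%  ⇒  Re = 17.7256%.
CAPM: 17.7256% = 4.26% + β × 8.46%  ⇒  β = 1.5917.

1.59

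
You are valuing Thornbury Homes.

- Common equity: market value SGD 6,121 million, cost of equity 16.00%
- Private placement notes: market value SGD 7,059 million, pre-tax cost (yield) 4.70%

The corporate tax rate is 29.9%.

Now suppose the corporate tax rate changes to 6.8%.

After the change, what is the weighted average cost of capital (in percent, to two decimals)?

9.78%

After the change:
Total capital V = 6121 + 7059 = 13180.
Equity: weight = 6121/13180 = 0.4644; cost = 16%.
Private placement notes: weight = 7059/13180 = 0.5356; after-tax cost = 4.7% × (1 − 6.8%) = 4.3804%.
WACC = 0.4644 × 16.0000% + 0.5356 × 4.3804% = 9.7767%.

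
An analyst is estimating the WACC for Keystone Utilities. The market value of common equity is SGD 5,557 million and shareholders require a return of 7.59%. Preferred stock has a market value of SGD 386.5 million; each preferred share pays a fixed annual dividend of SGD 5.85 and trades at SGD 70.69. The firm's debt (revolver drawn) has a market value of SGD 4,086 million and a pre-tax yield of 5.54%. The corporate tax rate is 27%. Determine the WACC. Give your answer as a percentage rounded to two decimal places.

6.17%

Cost of preferred: Rp = 5.85 / 70.69 = 8.2756%.
Total capital V = 5557 + 386.5 + 4086 = 10029.5.
Equity: weight = 5557/10029.5 = 0.5541; cost = 7.59%.
Preferred: weight = 386.5/10029.5 = 0.0385; cost = 8.2756%.
Revolver drawn: weight = 4086/10029.5 = 0.4074; after-tax cost = 5.54% × (1 − 27%) = 4.0442%.
WACC = 0.5541 × 7.5900% + 0.0385 × 8.2756% + 0.4074 × 4.0442% = 6.1719%.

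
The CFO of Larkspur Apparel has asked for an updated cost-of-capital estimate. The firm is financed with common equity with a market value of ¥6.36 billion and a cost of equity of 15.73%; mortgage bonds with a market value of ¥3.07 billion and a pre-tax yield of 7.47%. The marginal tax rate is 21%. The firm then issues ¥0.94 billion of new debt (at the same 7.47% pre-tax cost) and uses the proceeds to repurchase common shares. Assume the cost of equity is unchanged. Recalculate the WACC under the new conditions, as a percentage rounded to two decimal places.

11.55%

After the change:
Total capital V = 5.42 + 4.01 = 9.43.
Equity: weight = 5.42/9.43 = 0.5748; cost = 15.73%.
Mortgage bonds: weight = 4.01/9.43 = 0.4252; after-tax cost = 7.47% × (1 − 21%) = 5.9013%.
WACC = 0.5748 × 15.7300% + 0.4252 × 5.9013% = 11.5505%.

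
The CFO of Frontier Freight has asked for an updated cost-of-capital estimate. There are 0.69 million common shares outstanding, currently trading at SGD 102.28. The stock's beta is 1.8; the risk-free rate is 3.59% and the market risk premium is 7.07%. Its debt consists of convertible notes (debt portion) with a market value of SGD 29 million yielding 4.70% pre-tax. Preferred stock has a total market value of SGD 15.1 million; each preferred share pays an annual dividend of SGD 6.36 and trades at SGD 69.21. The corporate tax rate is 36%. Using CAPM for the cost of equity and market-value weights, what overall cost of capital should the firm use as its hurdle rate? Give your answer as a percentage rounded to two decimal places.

Cost of equity via CAPM: Re = 3.59% + 1.8 × 7.07% = 16.3160%.
Cost of preferred: Rp = 6.36 / 69.21 = 9.1894%.
Market value of equity E = 102.28 × 0.69m = 70.5732m.
Total capital V = 70.5732 + 15.1 + 29 = 114.6732.
Equity: weight = 70.5732/114.6732 = 0.6154; cost = 16.316%.
Preferred: weight = 15.1/114.6732 = 0.1317; cost = 9.1894%.
Convertible notes (debt portion): weight = 29/114.6732 = 0.2529; after-tax cost = 4.7% × (1 − 36%) = 3.0080%.
WACC = 0.6154 × 16.3160% + 0.1317 × 9.1894% + 0.2529 × 3.0080% = 12.0121%.

12.01%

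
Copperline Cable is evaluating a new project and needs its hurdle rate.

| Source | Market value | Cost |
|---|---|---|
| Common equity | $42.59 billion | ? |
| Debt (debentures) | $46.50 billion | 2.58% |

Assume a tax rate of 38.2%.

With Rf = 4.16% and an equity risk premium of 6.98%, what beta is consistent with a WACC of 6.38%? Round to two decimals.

Total capital V = 42.59 + 46.5 = 89.09.
Equity weight = 42.59/89.09 = 0.4781.
Debentures weight = 46.5/89.09 = 0.5219.
Debt contribution = 0.5219 × 2.58% × (1 − 38.2%) = 0.8322%.
Required equity contribution = 6.38% − 0.8322% = 5.5478%  ⇒  Re = 11.6049%.
CAPM: 11.6049% = 4.16% + β × 6.98%  ⇒  β = 1.0666.

1.07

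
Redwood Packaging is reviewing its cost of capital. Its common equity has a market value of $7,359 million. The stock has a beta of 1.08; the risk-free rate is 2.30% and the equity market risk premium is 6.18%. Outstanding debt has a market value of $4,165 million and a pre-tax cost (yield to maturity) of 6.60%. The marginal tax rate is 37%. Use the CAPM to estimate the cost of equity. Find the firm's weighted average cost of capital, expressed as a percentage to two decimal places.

7.23%

Cost of equity via CAPM: Re = 2.3% + 1.08 × 6.18% = 8.9744%.
Total capital V = 7359 + 4165 = 11524.
Equity: weight = 7359/11524 = 0.6386; cost = 8.9744%.
Debt: weight = 4165/11524 = 0.3614; after-tax cost = 6.6% × (1 − 37%) = 4.1580%.
WACC = 0.6386 × 8.9744% + 0.3614 × 4.1580% = 7.2337%.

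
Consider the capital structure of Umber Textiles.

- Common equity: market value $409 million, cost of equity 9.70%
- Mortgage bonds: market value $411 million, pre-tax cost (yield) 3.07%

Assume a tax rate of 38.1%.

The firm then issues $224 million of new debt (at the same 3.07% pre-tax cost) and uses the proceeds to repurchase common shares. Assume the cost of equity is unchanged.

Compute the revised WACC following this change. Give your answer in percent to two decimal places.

After the change:
Total capital V = 185 + 635 = 820.
Equity: weight = 185/820 = 0.2256; cost = 9.7%.
Mortgage bonds: weight = 635/820 = 0.7744; after-tax cost = 3.07% × (1 − 38.1%) = 1.9003%.
WACC = 0.2256 × 9.7000% + 0.7744 × 1.9003% = 3.6600%.

3.66%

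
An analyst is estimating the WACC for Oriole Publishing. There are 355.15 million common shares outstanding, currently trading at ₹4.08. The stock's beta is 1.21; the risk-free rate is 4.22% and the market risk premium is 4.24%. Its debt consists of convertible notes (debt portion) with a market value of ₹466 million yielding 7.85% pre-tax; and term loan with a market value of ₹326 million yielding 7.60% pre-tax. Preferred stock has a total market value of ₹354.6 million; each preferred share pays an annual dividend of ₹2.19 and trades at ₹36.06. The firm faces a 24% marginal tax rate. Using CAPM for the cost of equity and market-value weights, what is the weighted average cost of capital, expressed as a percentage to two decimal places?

Cost of equity via CAPM: Re = 4.22% + 1.21 × 4.24% = 9.3504%.
Cost of preferred: Rp = 2.19 / 36.06 = 6.0732%.
Market value of equity E = 4.08 × 355.15m = 1449.012m.
Total capital V = 1449.012 + 354.6 + 466 + 326 = 2595.612.
Equity: weight = 1449.012/2595.612 = 0.5583; cost = 9.3504%.
Preferred: weight = 354.6/2595.612 = 0.1366; cost = 6.0732%.
Convertible notes (debt portion): weight = 466/2595.612 = 0.1795; after-tax cost = 7.85% × (1 − 24%) = 5.9660%.
Term loan: weight = 326/2595.612 = 0.1256; after-tax cost = 7.6% × (1 − 24%) = 5.7760%.
WACC = 0.5583 × 9.3504% + 0.1366 × 6.0732% + 0.1795 × 5.9660% + 0.1256 × 5.7760% = 7.8461%.

7.85%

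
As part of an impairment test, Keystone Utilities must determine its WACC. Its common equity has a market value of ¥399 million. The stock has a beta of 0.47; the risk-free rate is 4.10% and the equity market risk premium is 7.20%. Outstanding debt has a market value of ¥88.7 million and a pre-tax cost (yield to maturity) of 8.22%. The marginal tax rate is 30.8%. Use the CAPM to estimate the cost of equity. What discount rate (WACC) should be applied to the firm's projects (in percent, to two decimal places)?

7.16%

Cost of equity via CAPM: Re = 4.1% + 0.47 × 7.2% = 7.4840%.
Total capital V = 399 + 88.7 = 487.7.
Equity: weight = 399/487.7 = 0.8181; cost = 7.484%.
Debt: weight = 88.7/487.7 = 0.1819; after-tax cost = 8.22% × (1 − 30.8%) = 5.6882%.
WACC = 0.8181 × 7.4840% + 0.1819 × 5.6882% = 7.1574%.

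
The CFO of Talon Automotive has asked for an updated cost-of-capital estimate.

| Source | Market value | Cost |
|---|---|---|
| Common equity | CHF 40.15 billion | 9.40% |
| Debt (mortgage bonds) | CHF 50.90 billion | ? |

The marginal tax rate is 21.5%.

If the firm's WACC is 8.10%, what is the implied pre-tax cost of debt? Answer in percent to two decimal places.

9.01%

Total capital V = 40.15 + 50.9 = 91.05.
Equity weight = 40.15/91.05 = 0.4410.
Mortgage bonds weight = 50.9/91.05 = 0.5590.
Equity contribution = 0.4410 × 9.4% = 4.1451%.
Remaining for debt = 8.1% − 4.1451% = 3.9549%.
Rd × (1 − 21.5%) × 0.5590 = 3.9549%  ⇒  Rd = 9.0122%.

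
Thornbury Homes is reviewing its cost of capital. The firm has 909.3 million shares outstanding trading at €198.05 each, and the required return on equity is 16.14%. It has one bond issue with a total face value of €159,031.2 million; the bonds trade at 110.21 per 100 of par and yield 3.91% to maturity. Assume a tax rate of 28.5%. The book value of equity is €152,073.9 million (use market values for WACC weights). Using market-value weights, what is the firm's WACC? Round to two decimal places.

Market value of equity E = 198.05 × 909.3m = 180086.865m. Market value of debt D = 159031.2m × 110.21/100 = 175268.28552m.
Total capital V = 180086.865 + 175268.28552 = 355355.15052.
Equity: weight = 180086.865/355355.15052 = 0.5068; cost = 16.14%.
Bonds outstanding: weight = 175268.28552/355355.15052 = 0.4932; after-tax cost = 3.91% × (1 − 28.5%) = 2.7957%.
WACC = 0.5068 × 16.1400% + 0.4932 × 2.7957% = 9.5583%.

9.56%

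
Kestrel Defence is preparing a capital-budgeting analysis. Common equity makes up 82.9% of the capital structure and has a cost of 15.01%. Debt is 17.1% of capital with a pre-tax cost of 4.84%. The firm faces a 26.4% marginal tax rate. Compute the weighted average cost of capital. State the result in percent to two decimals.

After-tax cost of debt = 4.84% × (1 − 26.4%) = 3.5622%.
WACC = 0.829 × 15.0100% + 0.171 × 3.5622% = 13.0524%.

13.05%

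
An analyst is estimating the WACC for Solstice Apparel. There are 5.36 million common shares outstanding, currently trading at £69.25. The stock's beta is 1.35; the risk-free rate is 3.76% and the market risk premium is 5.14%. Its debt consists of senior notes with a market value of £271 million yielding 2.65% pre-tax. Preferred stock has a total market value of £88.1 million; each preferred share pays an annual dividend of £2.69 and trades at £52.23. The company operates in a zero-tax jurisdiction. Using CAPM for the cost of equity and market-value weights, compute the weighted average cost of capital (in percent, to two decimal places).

Cost of equity via CAPM: Re = 3.76% + 1.35 × 5.14% = 10.6990%.
Cost of preferred: Rp = 2.69 / 52.23 = 5.1503%.
Market value of equity E = 69.25 × 5.36m = 371.18m.
Total capital V = 371.18 + 88.1 + 271 = 730.28.
Equity: weight = 371.18/730.28 = 0.5083; cost = 10.699%.
Preferred: weight = 88.1/730.28 = 0.1206; cost = 5.1503%.
Senior notes: weight = 271/730.28 = 0.3711; after-tax cost = 2.65% × (1 − 0%) = 2.6500%.
WACC = 0.5083 × 10.6990% + 0.1206 × 5.1503% + 0.3711 × 2.6500% = 7.0427%.

7.04%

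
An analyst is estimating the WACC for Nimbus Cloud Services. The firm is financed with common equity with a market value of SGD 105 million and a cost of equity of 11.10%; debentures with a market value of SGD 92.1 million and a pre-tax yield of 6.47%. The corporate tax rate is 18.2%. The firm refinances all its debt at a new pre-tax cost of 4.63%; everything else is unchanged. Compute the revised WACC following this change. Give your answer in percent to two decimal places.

7.68%

After the change:
Total capital V = 105 + 92.1 = 197.1.
Equity: weight = 105/197.1 = 0.5327; cost = 11.1%.
Debentures: weight = 92.1/197.1 = 0.4673; after-tax cost = 4.63% × (1 − 18.2%) = 3.7873%.
WACC = 0.5327 × 11.1000% + 0.4673 × 3.7873% = 7.6830%.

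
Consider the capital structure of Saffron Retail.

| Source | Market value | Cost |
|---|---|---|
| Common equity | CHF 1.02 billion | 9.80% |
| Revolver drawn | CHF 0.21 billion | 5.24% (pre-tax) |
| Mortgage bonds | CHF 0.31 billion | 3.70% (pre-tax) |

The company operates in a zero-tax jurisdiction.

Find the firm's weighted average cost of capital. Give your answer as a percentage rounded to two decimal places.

Total capital V = 1.02 + 0.21 + 0.31 = 1.54.
Equity: weight = 1.02/1.54 = 0.6623; cost = 9.8%.
Revolver drawn: weight = 0.21/1.54 = 0.1364; after-tax cost = 5.24% × (1 − 0%) = 5.2400%.
Mortgage bonds: weight = 0.31/1.54 = 0.2013; after-tax cost = 3.7% × (1 − 0%) = 3.7000%.
WACC = 0.6623 × 9.8000% + 0.1364 × 5.2400% + 0.2013 × 3.7000% = 7.9503%.

7.95%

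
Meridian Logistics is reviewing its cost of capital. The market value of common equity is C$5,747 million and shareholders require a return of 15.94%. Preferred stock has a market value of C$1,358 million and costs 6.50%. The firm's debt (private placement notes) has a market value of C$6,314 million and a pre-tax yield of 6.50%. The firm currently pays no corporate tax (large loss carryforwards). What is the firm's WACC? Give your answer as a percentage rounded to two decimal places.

Total capital V = 5747 + 1358 + 6314 = 13419.
Equity: weight = 5747/13419 = 0.4283; cost = 15.94%.
Preferred: weight = 1358/13419 = 0.1012; cost = 6.5%.
Private placement notes: weight = 6314/13419 = 0.4705; after-tax cost = 6.5% × (1 − 0%) = 6.5000%.
WACC = 0.4283 × 15.9400% + 0.1012 × 6.5000% + 0.4705 × 6.5000% = 10.5429%.

10.54%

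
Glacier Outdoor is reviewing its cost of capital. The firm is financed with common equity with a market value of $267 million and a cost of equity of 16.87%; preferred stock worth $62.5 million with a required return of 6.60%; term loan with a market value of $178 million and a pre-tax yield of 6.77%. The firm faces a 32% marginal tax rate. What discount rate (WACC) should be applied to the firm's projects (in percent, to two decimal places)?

11.30%

Total capital V = 267 + 62.5 + 178 = 507.5.
Equity: weight = 267/507.5 = 0.5261; cost = 16.87%.
Preferred: weight = 62.5/507.5 = 0.1232; cost = 6.6%.
Term loan: weight = 178/507.5 = 0.3507; after-tax cost = 6.77% × (1 − 32%) = 4.6036%.
WACC = 0.5261 × 16.8700% + 0.1232 × 6.6000% + 0.3507 × 4.6036% = 11.3029%.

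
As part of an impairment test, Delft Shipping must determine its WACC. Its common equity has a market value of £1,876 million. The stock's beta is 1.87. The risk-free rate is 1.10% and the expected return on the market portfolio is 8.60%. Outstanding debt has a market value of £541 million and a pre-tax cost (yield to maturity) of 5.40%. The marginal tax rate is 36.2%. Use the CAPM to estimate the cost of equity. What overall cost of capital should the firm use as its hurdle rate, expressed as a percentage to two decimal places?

Market risk premium = 8.6% − 1.1% = 7.5%.
Cost of equity via CAPM: Re = 1.1% + 1.87 × 7.5% = 15.1250%.
Total capital V = 1876 + 541 = 2417.
Equity: weight = 1876/2417 = 0.7762; cost = 15.125%.
Debt: weight = 541/2417 = 0.2238; after-tax cost = 5.4% × (1 − 36.2%) = 3.4452%.
WACC = 0.7762 × 15.1250% + 0.2238 × 3.4452% = 12.5107%.

12.51%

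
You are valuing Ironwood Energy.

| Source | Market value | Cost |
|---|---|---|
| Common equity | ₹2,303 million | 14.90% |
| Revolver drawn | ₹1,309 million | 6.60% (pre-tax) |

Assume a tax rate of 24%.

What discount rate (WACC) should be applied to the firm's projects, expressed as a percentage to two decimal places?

11.32%

Total capital V = 2303 + 1309 = 3612.
Equity: weight = 2303/3612 = 0.6376; cost = 14.9%.
Revolver drawn: weight = 1309/3612 = 0.3624; after-tax cost = 6.6% × (1 − 24%) = 5.0160%.
WACC = 0.6376 × 14.9000% + 0.3624 × 5.0160% = 11.3180%.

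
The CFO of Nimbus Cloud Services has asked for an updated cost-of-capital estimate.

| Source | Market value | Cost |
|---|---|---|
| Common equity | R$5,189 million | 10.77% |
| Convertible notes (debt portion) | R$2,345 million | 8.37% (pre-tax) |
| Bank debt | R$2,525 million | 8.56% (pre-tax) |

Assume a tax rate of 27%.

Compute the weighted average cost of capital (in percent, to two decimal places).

Total capital V = 5189 + 2345 + 2525 = 10059.
Equity: weight = 5189/10059 = 0.5159; cost = 10.77%.
Convertible notes (debt portion): weight = 2345/10059 = 0.2331; after-tax cost = 8.37% × (1 − 27%) = 6.1101%.
Bank debt: weight = 2525/10059 = 0.2510; after-tax cost = 8.56% × (1 − 27%) = 6.2488%.
WACC = 0.5159 × 10.7700% + 0.2331 × 6.1101% + 0.2510 × 6.2488% = 8.5488%.

8.55%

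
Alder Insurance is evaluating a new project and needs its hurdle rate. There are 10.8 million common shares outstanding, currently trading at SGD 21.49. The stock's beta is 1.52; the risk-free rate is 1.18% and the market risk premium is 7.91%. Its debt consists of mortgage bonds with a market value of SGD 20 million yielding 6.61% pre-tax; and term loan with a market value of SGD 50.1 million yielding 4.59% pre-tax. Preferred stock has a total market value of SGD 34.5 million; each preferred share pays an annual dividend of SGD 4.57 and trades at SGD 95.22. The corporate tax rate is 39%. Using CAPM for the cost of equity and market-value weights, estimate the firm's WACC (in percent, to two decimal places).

10.25%

Cost of equity via CAPM: Re = 1.18% + 1.52 × 7.91% = 13.2032%.
Cost of preferred: Rp = 4.57 / 95.22 = 4.7994%.
Market value of equity E = 21.49 × 10.8m = 232.092m.
Total capital V = 232.092 + 34.5 + 20 + 50.1 = 336.692.
Equity: weight = 232.092/336.692 = 0.6893; cost = 13.2032%.
Preferred: weight = 34.5/336.692 = 0.1025; cost = 4.7994%.
Mortgage bonds: weight = 20/336.692 = 0.0594; after-tax cost = 6.61% × (1 − 39%) = 4.0321%.
Term loan: weight = 50.1/336.692 = 0.1488; after-tax cost = 4.59% × (1 − 39%) = 2.7999%.
WACC = 0.6893 × 13.2032% + 0.1025 × 4.7994% + 0.0594 × 4.0321% + 0.1488 × 2.7999% = 10.2493%.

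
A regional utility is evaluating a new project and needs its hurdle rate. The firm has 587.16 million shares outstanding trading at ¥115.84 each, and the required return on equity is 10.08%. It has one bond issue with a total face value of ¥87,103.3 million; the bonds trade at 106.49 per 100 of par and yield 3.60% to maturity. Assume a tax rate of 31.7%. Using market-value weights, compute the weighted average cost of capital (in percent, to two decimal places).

5.68%

Market value of equity E = 115.84 × 587.16m = 68016.6144m. Market value of debt D = 87103.3m × 106.49/100 = 92756.30417m.
Total capital V = 68016.6144 + 92756.30417 = 160772.91857.
Equity: weight = 68016.6144/160772.91857 = 0.4231; cost = 10.08%.
Bonds outstanding: weight = 92756.30417/160772.91857 = 0.5769; after-tax cost = 3.6% × (1 − 31.7%) = 2.4588%.
WACC = 0.4231 × 10.0800% + 0.5769 × 2.4588% = 5.6830%.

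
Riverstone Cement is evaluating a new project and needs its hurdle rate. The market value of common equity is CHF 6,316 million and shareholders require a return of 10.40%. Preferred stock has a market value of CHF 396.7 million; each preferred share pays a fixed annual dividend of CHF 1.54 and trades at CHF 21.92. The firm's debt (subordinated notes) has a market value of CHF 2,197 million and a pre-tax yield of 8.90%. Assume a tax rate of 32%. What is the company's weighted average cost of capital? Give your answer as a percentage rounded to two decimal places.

Cost of preferred: Rp = 1.54 / 21.92 = 7.0255%.
Total capital V = 6316 + 396.7 + 2197 = 8909.7.
Equity: weight = 6316/8909.7 = 0.7089; cost = 10.4%.
Preferred: weight = 396.7/8909.7 = 0.0445; cost = 7.0255%.
Subordinated notes: weight = 2197/8909.7 = 0.2466; after-tax cost = 8.9% × (1 − 32%) = 6.0520%.
WACC = 0.7089 × 10.4000% + 0.0445 × 7.0255% + 0.2466 × 6.0520% = 9.1776%.

9.18%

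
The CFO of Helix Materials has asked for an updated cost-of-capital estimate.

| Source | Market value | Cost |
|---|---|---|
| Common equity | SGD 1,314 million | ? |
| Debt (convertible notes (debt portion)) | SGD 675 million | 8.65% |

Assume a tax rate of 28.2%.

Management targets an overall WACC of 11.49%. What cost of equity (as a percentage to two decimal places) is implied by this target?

14.20%

Total capital V = 1314 + 675 = 1989.
Equity weight = 1314/1989 = 0.6606.
Convertible notes (debt portion) weight = 675/1989 = 0.3394.
Debt contribution = 0.3394 × 8.65% × (1 − 28.2%) = 2.1077%.
Required equity contribution = 11.49% − 2.1077% = 9.3823%.
Re = 9.3823% / 0.6606 = 14.2020%.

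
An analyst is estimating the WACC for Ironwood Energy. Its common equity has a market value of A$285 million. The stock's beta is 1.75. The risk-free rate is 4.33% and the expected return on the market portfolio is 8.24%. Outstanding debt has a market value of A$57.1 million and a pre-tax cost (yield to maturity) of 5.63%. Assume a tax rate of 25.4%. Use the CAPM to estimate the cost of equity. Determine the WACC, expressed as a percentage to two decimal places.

Market risk premium = 8.24% − 4.33% = 3.91%.
Cost of equity via CAPM: Re = 4.33% + 1.75 × 3.91% = 11.1725%.
Total capital V = 285 + 57.1 = 342.1.
Equity: weight = 285/342.1 = 0.8331; cost = 11.1725%.
Debt: weight = 57.1/342.1 = 0.1669; after-tax cost = 5.63% × (1 − 25.4%) = 4.2000%.
WACC = 0.8331 × 11.1725% + 0.1669 × 4.2000% = 10.0087%.

10.01%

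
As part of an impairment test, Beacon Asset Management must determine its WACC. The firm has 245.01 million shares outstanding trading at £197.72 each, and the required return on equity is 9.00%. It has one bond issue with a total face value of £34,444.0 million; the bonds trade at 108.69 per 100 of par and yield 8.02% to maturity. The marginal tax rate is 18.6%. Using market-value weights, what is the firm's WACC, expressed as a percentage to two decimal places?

Market value of equity E = 197.72 × 245.01m = 48443.3772m. Market value of debt D = 34444m × 108.69/100 = 37437.1836m.
Total capital V = 48443.3772 + 37437.1836 = 85880.5608.
Equity: weight = 48443.3772/85880.5608 = 0.5641; cost = 9%.
Bonds outstanding: weight = 37437.1836/85880.5608 = 0.4359; after-tax cost = 8.02% × (1 − 18.6%) = 6.5283%.
WACC = 0.5641 × 9.0000% + 0.4359 × 6.5283% = 7.9225%.

7.92%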